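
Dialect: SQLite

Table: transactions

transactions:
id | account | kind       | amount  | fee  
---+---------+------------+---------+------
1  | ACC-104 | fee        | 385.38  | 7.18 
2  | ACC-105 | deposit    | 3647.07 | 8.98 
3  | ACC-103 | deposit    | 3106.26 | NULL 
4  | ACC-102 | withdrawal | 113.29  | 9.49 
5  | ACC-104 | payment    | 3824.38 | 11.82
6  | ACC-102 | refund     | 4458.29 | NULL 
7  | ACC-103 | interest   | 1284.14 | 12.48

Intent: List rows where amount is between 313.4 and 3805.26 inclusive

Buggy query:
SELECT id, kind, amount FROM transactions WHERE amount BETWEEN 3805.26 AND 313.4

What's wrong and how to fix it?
Bug: BETWEEN expects the lower bound first; with 3805.26 AND 313.4 the range is empty

Fix: Write BETWEEN 313.4 AND 3805.26

Corrected query:
SELECT id, kind, amount FROM transactions WHERE amount BETWEEN 313.4 AND 3805.26

Result:
id | kind     | amount 
---+----------+--------
1  | fee      | 385.38 
2  | deposit  | 3647.07
3  | deposit  | 3106.26
7  | interest | 1284.14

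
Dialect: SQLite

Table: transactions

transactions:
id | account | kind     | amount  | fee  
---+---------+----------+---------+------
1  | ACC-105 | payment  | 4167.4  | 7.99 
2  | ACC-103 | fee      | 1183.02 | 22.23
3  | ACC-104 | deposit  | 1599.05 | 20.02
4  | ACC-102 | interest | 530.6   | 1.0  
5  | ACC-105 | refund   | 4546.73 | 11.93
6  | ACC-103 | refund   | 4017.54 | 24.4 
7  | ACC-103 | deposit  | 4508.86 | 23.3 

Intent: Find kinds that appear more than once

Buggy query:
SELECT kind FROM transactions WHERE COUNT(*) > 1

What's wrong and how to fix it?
Bug: COUNT(*) is an aggregate and cannot be used in WHERE

Fix: GROUP BY kind, then filter groups with HAVING COUNT(*) > 1

Corrected query:
SELECT kind FROM transactions GROUP BY kind HAVING COUNT(*) > 1

Result:
kind   
-------
deposit
refund 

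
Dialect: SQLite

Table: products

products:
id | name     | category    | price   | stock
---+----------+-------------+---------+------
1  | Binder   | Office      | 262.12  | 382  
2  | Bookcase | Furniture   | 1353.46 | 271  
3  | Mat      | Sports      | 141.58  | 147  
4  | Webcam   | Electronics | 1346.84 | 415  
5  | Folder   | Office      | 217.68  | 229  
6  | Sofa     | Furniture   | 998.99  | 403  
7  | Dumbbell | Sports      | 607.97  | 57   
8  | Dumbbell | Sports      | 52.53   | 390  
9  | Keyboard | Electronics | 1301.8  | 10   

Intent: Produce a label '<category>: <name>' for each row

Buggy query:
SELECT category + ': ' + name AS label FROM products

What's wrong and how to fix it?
Bug: '+' is numeric addition; on text columns SQLite converts them to 0 instead of concatenating

Fix: Use the || operator for string concatenation

Corrected query:
SELECT category || ': ' || name AS label FROM products

Result:
label                
---------------------
Office: Binder       
Furniture: Bookcase  
Sports: Mat          
Electronics: Webcam  
Office: Folder       
Furniture: Sofa      
Sports: Dumbbell     
Sports: Dumbbell     
Electronics: Keyboard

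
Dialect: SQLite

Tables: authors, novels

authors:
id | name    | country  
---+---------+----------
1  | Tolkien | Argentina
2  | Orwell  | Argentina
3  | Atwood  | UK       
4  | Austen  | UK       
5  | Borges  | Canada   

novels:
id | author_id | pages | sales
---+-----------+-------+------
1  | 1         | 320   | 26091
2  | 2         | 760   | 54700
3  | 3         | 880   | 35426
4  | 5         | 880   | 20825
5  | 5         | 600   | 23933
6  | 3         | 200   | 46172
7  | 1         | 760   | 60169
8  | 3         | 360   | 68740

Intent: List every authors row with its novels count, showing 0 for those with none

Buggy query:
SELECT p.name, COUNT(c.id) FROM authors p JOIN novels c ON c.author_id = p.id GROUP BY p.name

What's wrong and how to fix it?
Bug: An inner join excludes parents with zero children

Fix: Use LEFT JOIN so parents without children still appear (COUNT(c.id) gives 0)

Corrected query:
SELECT p.name, COUNT(c.id) FROM authors p LEFT JOIN novels c ON c.author_id = p.id GROUP BY p.name

Result:
name    | COUNT(c.id)
--------+------------
Atwood  | 3          
Austen  | 0          
Borges  | 2          
Orwell  | 1          
Tolkien | 2          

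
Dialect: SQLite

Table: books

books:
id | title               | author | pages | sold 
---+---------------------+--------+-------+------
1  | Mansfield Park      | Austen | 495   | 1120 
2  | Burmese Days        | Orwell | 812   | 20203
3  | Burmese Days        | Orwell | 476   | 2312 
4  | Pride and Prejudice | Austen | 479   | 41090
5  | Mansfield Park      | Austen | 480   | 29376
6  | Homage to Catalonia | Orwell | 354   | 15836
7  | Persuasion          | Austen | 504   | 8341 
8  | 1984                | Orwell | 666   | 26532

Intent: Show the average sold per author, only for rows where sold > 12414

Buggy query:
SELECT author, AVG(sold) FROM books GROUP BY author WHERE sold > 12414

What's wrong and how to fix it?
Bug: Row-level WHERE must come before GROUP BY in the clause order

Fix: Move the WHERE clause before GROUP BY

Corrected query:
SELECT author, AVG(sold) FROM books WHERE sold > 12414 GROUP BY author

Result:
author | AVG(sold)
-------+----------
Austen | 35233    
Orwell | 20857    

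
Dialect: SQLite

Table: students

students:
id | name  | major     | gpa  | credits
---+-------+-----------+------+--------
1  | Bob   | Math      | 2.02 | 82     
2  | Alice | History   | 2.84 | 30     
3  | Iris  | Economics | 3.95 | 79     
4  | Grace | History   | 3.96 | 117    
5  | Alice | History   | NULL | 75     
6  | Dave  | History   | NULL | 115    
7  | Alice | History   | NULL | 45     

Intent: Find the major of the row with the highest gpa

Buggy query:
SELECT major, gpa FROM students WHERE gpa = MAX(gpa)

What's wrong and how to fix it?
Bug: WHERE is evaluated per row; an aggregate over the whole table isn't defined there

Fix: Wrap MAX in a scalar subquery so WHERE compares against a single value

Corrected query:
SELECT major, gpa FROM students WHERE gpa = (SELECT MAX(gpa) FROM students)

Result:
major   | gpa 
--------+-----
History | 3.96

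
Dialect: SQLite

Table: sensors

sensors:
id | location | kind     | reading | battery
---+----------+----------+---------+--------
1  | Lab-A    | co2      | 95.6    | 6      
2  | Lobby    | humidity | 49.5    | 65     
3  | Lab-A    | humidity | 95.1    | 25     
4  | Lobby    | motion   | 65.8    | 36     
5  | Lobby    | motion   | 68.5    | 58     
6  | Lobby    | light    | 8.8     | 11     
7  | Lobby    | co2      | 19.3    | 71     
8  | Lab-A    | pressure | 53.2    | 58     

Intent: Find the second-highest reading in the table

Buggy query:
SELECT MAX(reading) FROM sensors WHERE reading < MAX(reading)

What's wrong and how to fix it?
Bug: The inner MAX is an aggregate inside WHERE, which is not allowed

Fix: Compute the overall MAX in a subquery, then take MAX of rows below it

Corrected query:
SELECT MAX(reading) FROM sensors WHERE reading < (SELECT MAX(reading) FROM sensors)

Result:
MAX(reading)
------------
95.1        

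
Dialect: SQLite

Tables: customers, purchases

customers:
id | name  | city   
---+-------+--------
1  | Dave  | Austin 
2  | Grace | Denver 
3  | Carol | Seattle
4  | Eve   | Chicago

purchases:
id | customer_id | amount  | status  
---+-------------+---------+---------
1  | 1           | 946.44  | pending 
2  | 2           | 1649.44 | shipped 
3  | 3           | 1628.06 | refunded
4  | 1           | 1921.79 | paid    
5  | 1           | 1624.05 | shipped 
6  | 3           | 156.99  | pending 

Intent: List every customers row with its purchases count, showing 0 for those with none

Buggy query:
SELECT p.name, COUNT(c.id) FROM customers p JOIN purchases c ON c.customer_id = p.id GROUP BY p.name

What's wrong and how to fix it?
Bug: INNER JOIN drops customers rows that have no matching purchases rows

Fix: Switch to LEFT JOIN to retain unmatched parent rows

Corrected query:
SELECT p.name, COUNT(c.id) FROM customers p LEFT JOIN purchases c ON c.customer_id = p.id GROUP BY p.name

Result:
name  | COUNT(c.id)
------+------------
Carol | 2          
Dave  | 3          
Eve   | 0          
Grace | 1          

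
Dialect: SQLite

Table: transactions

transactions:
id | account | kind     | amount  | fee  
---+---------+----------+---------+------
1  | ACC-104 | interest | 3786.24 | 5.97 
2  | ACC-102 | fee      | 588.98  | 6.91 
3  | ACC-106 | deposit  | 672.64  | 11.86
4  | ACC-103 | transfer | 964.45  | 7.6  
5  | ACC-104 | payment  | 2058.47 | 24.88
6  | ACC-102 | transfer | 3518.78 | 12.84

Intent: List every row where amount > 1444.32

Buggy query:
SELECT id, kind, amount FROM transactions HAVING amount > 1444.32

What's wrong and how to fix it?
Bug: HAVING filters the output of aggregation, but this query has no GROUP BY and no aggregate functions, so SQLite rejects it (HAVING clause on a non-aggregate query); the condition here is per row

Fix: Use WHERE for row-level filtering

Corrected query:
SELECT id, kind, amount FROM transactions WHERE amount > 1444.32

Result:
id | kind     | amount 
---+----------+--------
1  | interest | 3786.24
5  | payment  | 2058.47
6  | transfer | 3518.78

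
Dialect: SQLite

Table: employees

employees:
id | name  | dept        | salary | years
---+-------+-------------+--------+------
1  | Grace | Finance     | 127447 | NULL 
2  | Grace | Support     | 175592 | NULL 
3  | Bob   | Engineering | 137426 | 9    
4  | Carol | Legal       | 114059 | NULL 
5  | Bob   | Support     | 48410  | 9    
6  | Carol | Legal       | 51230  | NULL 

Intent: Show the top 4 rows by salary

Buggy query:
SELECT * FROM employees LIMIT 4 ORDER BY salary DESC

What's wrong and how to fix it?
Bug: LIMIT must come after ORDER BY

Fix: Swap the clauses: ORDER BY first, then LIMIT

Corrected query:
SELECT * FROM employees ORDER BY salary DESC LIMIT 4

Result:
id | name  | dept        | salary | years
---+-------+-------------+--------+------
2  | Grace | Support     | 175592 | NULL 
3  | Bob   | Engineering | 137426 | 9    
1  | Grace | Finance     | 127447 | NULL 
4  | Carol | Legal       | 114059 | NULL 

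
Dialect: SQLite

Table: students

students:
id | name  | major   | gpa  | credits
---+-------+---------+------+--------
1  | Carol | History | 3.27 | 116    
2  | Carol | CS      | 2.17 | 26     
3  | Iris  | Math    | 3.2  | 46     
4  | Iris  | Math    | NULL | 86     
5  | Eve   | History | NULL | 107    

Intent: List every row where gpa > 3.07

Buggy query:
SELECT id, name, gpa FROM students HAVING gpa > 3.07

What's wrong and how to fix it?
Bug: HAVING filters the output of aggregation, but this query has no GROUP BY and no aggregate functions, so SQLite rejects it (HAVING clause on a non-aggregate query); the condition here is per row

Fix: Use WHERE for row-level filtering

Corrected query:
SELECT id, name, gpa FROM students WHERE gpa > 3.07

Result:
id | name  | gpa 
---+-------+-----
1  | Carol | 3.27
3  | Iris  | 3.2 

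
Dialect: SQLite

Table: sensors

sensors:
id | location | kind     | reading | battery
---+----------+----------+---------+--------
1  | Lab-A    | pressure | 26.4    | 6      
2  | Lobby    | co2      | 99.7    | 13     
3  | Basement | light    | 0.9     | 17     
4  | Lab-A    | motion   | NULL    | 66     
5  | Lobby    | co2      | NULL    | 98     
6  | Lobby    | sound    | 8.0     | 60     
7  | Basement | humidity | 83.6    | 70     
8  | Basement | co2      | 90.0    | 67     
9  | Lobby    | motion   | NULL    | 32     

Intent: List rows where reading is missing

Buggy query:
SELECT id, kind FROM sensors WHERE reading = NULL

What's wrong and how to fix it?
Bug: Comparing to NULL with '=' never matches; NULL = NULL is unknown, not true

Fix: Use IS NULL to test for NULL

Corrected query:
SELECT id, kind FROM sensors WHERE reading IS NULL

Result:
id | kind  
---+-------
4  | motion
5  | co2   
9  | motion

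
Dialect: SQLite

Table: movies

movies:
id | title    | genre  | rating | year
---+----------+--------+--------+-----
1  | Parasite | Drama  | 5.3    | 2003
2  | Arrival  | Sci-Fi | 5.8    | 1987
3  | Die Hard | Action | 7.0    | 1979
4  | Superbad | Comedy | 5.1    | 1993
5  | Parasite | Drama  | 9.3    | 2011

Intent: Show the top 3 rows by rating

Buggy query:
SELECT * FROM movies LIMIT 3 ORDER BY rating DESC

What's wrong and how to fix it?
Bug: ORDER BY cannot follow LIMIT; LIMIT is the final clause

Fix: Sort with ORDER BY, then apply LIMIT

Corrected query:
SELECT * FROM movies ORDER BY rating DESC LIMIT 3

Result:
id | title    | genre  | rating | year
---+----------+--------+--------+-----
5  | Parasite | Drama  | 9.3    | 2011
3  | Die Hard | Action | 7      | 1979
2  | Arrival  | Sci-Fi | 5.8    | 1987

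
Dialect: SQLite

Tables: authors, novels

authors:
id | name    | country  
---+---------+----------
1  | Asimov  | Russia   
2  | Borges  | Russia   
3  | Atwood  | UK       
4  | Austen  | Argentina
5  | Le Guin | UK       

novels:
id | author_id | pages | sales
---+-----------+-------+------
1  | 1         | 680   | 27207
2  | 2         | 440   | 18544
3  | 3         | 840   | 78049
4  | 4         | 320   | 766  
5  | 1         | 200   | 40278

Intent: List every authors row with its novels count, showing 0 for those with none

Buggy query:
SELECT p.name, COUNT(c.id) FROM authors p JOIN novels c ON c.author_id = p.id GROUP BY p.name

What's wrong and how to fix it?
Bug: An inner join excludes parents with zero children

Fix: Use LEFT JOIN so parents without children still appear (COUNT(c.id) gives 0)

Corrected query:
SELECT p.name, COUNT(c.id) FROM authors p LEFT JOIN novels c ON c.author_id = p.id GROUP BY p.name

Result:
name    | COUNT(c.id)
--------+------------
Asimov  | 2          
Atwood  | 1          
Austen  | 1          
Borges  | 1          
Le Guin | 0          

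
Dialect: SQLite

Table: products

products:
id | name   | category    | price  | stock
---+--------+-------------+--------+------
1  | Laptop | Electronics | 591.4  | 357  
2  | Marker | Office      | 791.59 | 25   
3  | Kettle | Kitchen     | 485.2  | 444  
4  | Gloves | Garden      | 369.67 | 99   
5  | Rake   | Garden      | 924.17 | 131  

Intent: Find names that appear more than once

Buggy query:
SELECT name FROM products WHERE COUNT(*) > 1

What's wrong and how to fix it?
Bug: WHERE can't reference COUNT(*); aggregates are computed after WHERE

Fix: GROUP BY name, then filter groups with HAVING COUNT(*) > 1

Corrected query:
SELECT name FROM products GROUP BY name HAVING COUNT(*) > 1

Result:
(no rows)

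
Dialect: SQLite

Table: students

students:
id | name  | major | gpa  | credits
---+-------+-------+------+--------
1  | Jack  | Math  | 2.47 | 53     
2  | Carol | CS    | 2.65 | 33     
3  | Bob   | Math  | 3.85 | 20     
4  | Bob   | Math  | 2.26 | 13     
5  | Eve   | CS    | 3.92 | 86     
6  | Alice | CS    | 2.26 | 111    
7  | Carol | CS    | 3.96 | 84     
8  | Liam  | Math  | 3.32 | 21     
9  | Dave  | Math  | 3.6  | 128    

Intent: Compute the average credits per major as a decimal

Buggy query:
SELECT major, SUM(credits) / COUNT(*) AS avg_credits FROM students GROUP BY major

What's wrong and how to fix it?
Bug: Both operands are integers, so '/' performs integer division and truncates

Fix: Multiply by 1.0 (or CAST to REAL) to force floating-point division

Corrected query:
SELECT major, SUM(credits) * 1.0 / COUNT(*) AS avg_credits FROM students GROUP BY major

Result:
major | avg_credits
------+------------
CS    | 78.5       
Math  | 47         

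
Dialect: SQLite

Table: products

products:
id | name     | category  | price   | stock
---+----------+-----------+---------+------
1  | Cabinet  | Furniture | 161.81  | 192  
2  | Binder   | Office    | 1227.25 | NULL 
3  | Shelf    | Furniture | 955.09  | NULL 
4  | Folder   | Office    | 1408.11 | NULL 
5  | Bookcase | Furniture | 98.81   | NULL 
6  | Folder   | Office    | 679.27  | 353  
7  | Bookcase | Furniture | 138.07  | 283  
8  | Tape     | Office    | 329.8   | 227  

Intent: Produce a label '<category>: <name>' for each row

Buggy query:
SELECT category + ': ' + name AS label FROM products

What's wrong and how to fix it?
Bug: SQLite uses || for string concatenation; + coerces text to numbers (yielding 0)

Fix: Replace + with || to concatenate text

Corrected query:
SELECT category || ': ' || name AS label FROM products

Result:
label              
-------------------
Furniture: Cabinet 
Office: Binder     
Furniture: Shelf   
Office: Folder     
Furniture: Bookcase
Office: Folder     
Furniture: Bookcase
Office: Tape       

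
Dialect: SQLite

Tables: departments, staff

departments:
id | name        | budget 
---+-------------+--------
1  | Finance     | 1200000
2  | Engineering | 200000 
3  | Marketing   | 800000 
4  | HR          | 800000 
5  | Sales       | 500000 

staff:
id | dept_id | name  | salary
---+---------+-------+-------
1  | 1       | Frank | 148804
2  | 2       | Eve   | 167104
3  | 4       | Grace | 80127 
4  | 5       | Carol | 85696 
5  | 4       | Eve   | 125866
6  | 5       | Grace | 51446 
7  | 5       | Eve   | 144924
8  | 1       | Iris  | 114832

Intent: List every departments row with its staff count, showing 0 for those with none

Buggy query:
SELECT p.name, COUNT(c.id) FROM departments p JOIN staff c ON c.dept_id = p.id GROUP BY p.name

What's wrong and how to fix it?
Bug: An inner join excludes parents with zero children

Fix: Switch to LEFT JOIN to retain unmatched parent rows

Corrected query:
SELECT p.name, COUNT(c.id) FROM departments p LEFT JOIN staff c ON c.dept_id = p.id GROUP BY p.name

Result:
name        | COUNT(c.id)
------------+------------
Engineering | 1          
Finance     | 2          
HR          | 2          
Marketing   | 0          
Sales       | 3          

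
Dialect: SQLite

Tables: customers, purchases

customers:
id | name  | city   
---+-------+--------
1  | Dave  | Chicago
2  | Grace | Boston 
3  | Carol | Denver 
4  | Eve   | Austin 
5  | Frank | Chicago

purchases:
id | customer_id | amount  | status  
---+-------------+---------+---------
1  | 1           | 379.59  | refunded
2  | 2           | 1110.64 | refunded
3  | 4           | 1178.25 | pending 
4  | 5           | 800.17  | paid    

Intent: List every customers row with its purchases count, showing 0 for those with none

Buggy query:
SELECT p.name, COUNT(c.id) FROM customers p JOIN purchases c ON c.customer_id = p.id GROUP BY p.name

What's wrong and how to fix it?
Bug: An inner join excludes parents with zero children

Fix: Switch to LEFT JOIN to retain unmatched parent rows

Corrected query:
SELECT p.name, COUNT(c.id) FROM customers p LEFT JOIN purchases c ON c.customer_id = p.id GROUP BY p.name

Result:
name  | COUNT(c.id)
------+------------
Carol | 0          
Dave  | 1          
Eve   | 1          
Frank | 1          
Grace | 1          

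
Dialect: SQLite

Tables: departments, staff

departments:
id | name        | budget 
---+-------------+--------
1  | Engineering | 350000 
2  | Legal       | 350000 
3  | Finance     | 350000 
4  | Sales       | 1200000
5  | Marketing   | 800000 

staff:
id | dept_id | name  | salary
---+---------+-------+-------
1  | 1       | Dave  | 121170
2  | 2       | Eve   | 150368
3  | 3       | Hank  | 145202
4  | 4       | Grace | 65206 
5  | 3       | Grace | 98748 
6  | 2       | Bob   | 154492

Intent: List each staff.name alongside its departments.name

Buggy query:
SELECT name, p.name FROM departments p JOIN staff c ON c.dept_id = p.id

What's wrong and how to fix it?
Bug: Both tables have a 'name' column; the unqualified reference is ambiguous

Fix: Qualify the column with its table alias (c.name)

Corrected query:
SELECT c.name, p.name FROM departments p JOIN staff c ON c.dept_id = p.id

Result:
name  | name       
------+------------
Dave  | Engineering
Eve   | Legal      
Hank  | Finance    
Grace | Sales      
Grace | Finance    
Bob   | Legal      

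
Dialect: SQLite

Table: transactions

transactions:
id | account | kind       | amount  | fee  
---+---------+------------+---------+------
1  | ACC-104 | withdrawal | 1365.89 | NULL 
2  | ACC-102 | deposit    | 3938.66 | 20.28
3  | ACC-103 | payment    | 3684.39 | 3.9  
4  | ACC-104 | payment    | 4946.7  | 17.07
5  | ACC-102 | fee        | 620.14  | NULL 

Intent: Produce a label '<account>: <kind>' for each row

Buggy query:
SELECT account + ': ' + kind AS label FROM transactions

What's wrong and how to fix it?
Bug: SQLite uses || for string concatenation; + coerces text to numbers (yielding 0)

Fix: Use the || operator for string concatenation

Corrected query:
SELECT account || ': ' || kind AS label FROM transactions

Result:
label              
-------------------
ACC-104: withdrawal
ACC-102: deposit   
ACC-103: payment   
ACC-104: payment   
ACC-102: fee       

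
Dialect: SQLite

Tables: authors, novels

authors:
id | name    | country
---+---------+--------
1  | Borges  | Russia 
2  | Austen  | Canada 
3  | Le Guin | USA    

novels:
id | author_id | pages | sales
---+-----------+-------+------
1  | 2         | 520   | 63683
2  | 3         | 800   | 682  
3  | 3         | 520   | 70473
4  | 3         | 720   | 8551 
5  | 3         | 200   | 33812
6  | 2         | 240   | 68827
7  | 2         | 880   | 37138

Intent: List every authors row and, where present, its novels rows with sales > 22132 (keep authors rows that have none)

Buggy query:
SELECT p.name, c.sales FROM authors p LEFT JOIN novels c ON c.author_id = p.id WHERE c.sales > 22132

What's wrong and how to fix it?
Bug: Filtering c.sales in WHERE discards the NULL rows produced by LEFT JOIN, turning it into an inner join

Fix: Move the right-table condition into the ON clause so unmatched parents are kept

Corrected query:
SELECT p.name, c.sales FROM authors p LEFT JOIN novels c ON c.author_id = p.id AND c.sales > 22132

Result:
name    | sales
--------+------
Borges  | NULL 
Austen  | 37138
Austen  | 63683
Austen  | 68827
Le Guin | 33812
Le Guin | 70473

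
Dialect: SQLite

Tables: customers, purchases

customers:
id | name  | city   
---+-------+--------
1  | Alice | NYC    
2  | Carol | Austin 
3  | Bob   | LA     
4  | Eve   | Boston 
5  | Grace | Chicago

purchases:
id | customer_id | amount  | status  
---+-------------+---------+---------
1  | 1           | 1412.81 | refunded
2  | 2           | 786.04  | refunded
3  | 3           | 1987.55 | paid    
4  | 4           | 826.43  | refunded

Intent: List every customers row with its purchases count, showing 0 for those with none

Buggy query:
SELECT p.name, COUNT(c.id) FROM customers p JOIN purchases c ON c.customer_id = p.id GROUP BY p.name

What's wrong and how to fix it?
Bug: INNER JOIN drops customers rows that have no matching purchases rows

Fix: Switch to LEFT JOIN to retain unmatched parent rows

Corrected query:
SELECT p.name, COUNT(c.id) FROM customers p LEFT JOIN purchases c ON c.customer_id = p.id GROUP BY p.name

Result:
name  | COUNT(c.id)
------+------------
Alice | 1          
Bob   | 1          
Carol | 1          
Eve   | 1          
Grace | 0          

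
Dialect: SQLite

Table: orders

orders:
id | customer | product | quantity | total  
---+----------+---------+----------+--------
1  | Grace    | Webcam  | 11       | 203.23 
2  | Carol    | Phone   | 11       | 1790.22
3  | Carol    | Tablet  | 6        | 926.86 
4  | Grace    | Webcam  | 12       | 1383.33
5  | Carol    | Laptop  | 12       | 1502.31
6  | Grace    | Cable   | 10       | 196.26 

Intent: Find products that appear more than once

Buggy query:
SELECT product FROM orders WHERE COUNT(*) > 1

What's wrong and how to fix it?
Bug: WHERE can't reference COUNT(*); aggregates are computed after WHERE

Fix: Group first, then use HAVING for the count condition

Corrected query:
SELECT product FROM orders GROUP BY product HAVING COUNT(*) > 1

Result:
product
-------
Webcam 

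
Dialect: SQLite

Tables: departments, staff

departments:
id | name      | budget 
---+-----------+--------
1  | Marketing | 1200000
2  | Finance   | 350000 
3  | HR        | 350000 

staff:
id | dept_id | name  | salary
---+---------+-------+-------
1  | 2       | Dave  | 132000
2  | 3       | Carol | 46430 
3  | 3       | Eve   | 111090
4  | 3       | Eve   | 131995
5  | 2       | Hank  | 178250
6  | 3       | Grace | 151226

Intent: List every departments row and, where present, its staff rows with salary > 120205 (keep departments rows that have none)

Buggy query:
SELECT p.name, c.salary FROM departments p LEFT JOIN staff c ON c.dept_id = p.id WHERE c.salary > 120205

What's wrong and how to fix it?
Bug: Filtering c.salary in WHERE discards the NULL rows produced by LEFT JOIN, turning it into an inner join

Fix: Move the right-table condition into the ON clause so unmatched parents are kept

Corrected query:
SELECT p.name, c.salary FROM departments p LEFT JOIN staff c ON c.dept_id = p.id AND c.salary > 120205

Result:
name      | salary
----------+-------
Marketing | NULL  
Finance   | 132000
Finance   | 178250
HR        | 131995
HR        | 151226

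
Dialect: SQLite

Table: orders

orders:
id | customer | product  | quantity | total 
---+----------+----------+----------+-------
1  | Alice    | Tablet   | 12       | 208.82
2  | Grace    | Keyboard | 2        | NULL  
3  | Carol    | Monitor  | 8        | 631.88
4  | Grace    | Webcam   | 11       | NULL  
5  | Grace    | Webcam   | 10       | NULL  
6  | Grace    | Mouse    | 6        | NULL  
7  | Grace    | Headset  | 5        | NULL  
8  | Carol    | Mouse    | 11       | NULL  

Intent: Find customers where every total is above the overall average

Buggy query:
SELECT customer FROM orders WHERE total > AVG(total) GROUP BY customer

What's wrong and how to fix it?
Bug: WHERE evaluates per row before aggregation, so AVG() is unavailable

Fix: Compute the overall average in a scalar subquery and compare each group's MIN against it in HAVING

Corrected query:
SELECT customer FROM orders GROUP BY customer HAVING MIN(total) > (SELECT AVG(total) FROM orders)

Result:
customer
--------
Carol   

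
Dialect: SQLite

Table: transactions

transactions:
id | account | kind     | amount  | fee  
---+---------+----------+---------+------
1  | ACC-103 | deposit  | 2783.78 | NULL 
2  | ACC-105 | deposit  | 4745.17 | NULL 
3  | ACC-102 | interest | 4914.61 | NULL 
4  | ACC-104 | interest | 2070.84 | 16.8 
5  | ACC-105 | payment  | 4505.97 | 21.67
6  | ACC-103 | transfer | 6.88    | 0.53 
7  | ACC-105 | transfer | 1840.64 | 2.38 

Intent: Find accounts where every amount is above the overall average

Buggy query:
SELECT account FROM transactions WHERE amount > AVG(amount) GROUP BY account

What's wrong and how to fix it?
Bug: AVG() is an aggregate; it can't sit directly in WHERE

Fix: Compute the overall average in a scalar subquery and compare each group's MIN against it in HAVING

Corrected query:
SELECT account FROM transactions GROUP BY account HAVING MIN(amount) > (SELECT AVG(amount) FROM transactions)

Result:
account
-------
ACC-102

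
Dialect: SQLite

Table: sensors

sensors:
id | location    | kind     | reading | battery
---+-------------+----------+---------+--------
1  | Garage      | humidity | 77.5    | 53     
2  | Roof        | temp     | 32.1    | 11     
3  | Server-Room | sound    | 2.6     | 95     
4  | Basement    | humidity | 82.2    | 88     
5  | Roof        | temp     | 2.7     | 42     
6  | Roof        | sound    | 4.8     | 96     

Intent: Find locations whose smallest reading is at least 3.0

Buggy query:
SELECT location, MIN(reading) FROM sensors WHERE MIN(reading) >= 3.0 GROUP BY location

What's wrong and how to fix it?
Bug: MIN() in WHERE is a misuse of aggregate

Fix: Replace WHERE with HAVING after the GROUP BY

Corrected query:
SELECT location, MIN(reading) FROM sensors GROUP BY location HAVING MIN(reading) >= 3.0

Result:
location | MIN(reading)
---------+-------------
Basement | 82.2        
Garage   | 77.5        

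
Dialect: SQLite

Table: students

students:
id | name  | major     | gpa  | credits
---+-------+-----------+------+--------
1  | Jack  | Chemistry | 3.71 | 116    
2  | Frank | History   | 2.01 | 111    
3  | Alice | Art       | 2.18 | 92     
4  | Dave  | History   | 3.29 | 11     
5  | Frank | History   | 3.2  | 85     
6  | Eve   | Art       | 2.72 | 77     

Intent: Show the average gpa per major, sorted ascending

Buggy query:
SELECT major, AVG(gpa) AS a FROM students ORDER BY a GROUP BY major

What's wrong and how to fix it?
Bug: ORDER BY appears before GROUP BY; SQL clause order requires GROUP BY first

Fix: Move ORDER BY to the end, after GROUP BY

Corrected query:
SELECT major, AVG(gpa) AS a FROM students GROUP BY major ORDER BY a

Result:
major     | a       
----------+---------
Art       | 2.45    
History   | 2.833333
Chemistry | 3.71    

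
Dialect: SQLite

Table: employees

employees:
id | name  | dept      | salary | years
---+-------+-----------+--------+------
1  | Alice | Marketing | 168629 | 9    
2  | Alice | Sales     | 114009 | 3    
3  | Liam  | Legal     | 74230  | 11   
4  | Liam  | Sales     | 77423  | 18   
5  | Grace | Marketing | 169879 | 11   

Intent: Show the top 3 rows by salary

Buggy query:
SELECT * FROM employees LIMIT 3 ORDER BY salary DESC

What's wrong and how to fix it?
Bug: LIMIT must come after ORDER BY

Fix: Sort with ORDER BY, then apply LIMIT

Corrected query:
SELECT * FROM employees ORDER BY salary DESC LIMIT 3

Result:
id | name  | dept      | salary | years
---+-------+-----------+--------+------
5  | Grace | Marketing | 169879 | 11   
1  | Alice | Marketing | 168629 | 9    
2  | Alice | Sales     | 114009 | 3    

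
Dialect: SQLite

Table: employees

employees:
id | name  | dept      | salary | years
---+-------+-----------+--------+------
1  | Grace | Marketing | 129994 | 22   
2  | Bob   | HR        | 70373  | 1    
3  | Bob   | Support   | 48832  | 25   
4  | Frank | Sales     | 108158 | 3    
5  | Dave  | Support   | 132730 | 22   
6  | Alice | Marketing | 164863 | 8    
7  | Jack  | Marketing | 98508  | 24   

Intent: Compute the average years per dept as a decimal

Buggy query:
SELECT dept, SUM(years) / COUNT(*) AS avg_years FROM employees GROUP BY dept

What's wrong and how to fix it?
Bug: SUM(years) and COUNT(*) are both integers; the division truncates the fractional part

Fix: Cast one side to REAL so the division keeps the fractional part

Corrected query:
SELECT dept, SUM(years) * 1.0 / COUNT(*) AS avg_years FROM employees GROUP BY dept

Result:
dept      | avg_years
----------+----------
HR        | 1        
Marketing | 18       
Sales     | 3        
Support   | 23.5     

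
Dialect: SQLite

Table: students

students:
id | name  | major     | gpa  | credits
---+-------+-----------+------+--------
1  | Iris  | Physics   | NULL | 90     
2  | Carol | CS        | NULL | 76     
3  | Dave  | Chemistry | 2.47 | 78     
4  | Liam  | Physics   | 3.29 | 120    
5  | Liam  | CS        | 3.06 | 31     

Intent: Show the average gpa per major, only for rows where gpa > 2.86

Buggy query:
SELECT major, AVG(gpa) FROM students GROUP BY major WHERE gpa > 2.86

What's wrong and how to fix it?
Bug: WHERE cannot follow GROUP BY

Fix: Place WHERE between FROM and GROUP BY

Corrected query:
SELECT major, AVG(gpa) FROM students WHERE gpa > 2.86 GROUP BY major

Result:
major   | AVG(gpa)
--------+---------
CS      | 3.06    
Physics | 3.29    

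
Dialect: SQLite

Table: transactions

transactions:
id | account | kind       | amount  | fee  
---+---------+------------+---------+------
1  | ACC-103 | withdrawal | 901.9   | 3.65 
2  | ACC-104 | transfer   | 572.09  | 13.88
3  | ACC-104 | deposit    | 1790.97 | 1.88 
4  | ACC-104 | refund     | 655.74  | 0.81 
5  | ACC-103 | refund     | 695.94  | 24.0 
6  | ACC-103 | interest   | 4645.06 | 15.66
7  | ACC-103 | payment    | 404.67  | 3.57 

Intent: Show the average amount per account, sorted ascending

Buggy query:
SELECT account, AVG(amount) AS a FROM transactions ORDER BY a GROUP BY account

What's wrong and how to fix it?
Bug: ORDER BY appears before GROUP BY; SQL clause order requires GROUP BY first

Fix: Reorder: SELECT … FROM … GROUP BY … ORDER BY …

Corrected query:
SELECT account, AVG(amount) AS a FROM transactions GROUP BY account ORDER BY a

Result:
account | a          
--------+------------
ACC-104 | 1006.266667
ACC-103 | 1661.8925  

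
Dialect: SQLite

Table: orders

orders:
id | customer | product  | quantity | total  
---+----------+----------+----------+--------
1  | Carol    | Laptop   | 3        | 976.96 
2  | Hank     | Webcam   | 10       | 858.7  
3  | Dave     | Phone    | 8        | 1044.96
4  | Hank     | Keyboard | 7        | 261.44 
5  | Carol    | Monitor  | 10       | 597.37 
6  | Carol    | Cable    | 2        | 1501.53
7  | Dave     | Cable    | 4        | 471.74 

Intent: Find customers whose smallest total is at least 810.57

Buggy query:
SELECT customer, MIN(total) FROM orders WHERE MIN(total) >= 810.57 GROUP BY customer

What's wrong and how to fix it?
Bug: MIN() in WHERE is a misuse of aggregate

Fix: Use HAVING for the per-group MIN condition

Corrected query:
SELECT customer, MIN(total) FROM orders GROUP BY customer HAVING MIN(total) >= 810.57

Result:
(no rows)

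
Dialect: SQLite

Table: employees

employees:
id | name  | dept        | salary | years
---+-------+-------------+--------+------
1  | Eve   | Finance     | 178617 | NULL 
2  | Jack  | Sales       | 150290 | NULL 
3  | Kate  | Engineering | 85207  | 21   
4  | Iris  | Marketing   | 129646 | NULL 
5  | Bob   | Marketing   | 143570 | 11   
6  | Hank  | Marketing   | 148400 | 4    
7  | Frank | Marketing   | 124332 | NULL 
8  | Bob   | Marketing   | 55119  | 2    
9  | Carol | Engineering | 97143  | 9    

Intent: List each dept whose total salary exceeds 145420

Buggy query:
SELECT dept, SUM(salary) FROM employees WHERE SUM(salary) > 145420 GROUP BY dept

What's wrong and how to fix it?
Bug: SUM(salary) is an aggregate, but WHERE filters rows before aggregation

Fix: Use HAVING (which filters groups after aggregation) instead of WHERE

Corrected query:
SELECT dept, SUM(salary) FROM employees GROUP BY dept HAVING SUM(salary) > 145420

Result:
dept        | SUM(salary)
------------+------------
Engineering | 182350     
Finance     | 178617     
Marketing   | 601067     
Sales       | 150290     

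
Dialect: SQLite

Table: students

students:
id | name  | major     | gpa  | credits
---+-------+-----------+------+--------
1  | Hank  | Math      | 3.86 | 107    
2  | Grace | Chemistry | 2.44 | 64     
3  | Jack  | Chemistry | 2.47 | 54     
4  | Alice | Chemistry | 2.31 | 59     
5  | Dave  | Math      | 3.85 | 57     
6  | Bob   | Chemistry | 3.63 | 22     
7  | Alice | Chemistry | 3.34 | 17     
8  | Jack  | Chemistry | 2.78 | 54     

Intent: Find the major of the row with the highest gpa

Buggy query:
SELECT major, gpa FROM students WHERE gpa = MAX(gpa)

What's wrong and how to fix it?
Bug: MAX(gpa) is an aggregate and cannot be used directly in WHERE

Fix: Wrap MAX in a scalar subquery so WHERE compares against a single value

Corrected query:
SELECT major, gpa FROM students WHERE gpa = (SELECT MAX(gpa) FROM students)

Result:
major | gpa 
------+-----
Math  | 3.86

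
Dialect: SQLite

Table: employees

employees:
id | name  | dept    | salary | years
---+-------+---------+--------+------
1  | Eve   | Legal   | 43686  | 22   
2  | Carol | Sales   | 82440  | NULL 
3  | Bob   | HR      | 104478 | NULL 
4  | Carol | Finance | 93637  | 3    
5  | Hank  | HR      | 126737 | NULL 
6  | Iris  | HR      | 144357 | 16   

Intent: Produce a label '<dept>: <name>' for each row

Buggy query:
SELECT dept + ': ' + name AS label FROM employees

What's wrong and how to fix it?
Bug: '+' is numeric addition; on text columns SQLite converts them to 0 instead of concatenating

Fix: Replace + with || to concatenate text

Corrected query:
SELECT dept || ': ' || name AS label FROM employees

Result:
label         
--------------
Legal: Eve    
Sales: Carol  
HR: Bob       
Finance: Carol
HR: Hank      
HR: Iris      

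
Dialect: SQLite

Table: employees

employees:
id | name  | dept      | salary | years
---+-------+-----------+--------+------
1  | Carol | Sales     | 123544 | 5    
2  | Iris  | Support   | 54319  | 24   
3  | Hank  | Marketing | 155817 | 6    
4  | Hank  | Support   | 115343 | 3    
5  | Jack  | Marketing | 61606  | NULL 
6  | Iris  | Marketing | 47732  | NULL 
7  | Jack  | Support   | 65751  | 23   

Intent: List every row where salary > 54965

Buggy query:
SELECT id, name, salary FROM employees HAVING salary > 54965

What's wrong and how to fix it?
Bug: HAVING filters the output of aggregation, but this query has no GROUP BY and no aggregate functions, so SQLite rejects it (HAVING clause on a non-aggregate query); the condition here is per row

Fix: Use WHERE for row-level filtering

Corrected query:
SELECT id, name, salary FROM employees WHERE salary > 54965

Result:
id | name  | salary
---+-------+-------
1  | Carol | 123544
3  | Hank  | 155817
4  | Hank  | 115343
5  | Jack  | 61606 
7  | Jack  | 65751 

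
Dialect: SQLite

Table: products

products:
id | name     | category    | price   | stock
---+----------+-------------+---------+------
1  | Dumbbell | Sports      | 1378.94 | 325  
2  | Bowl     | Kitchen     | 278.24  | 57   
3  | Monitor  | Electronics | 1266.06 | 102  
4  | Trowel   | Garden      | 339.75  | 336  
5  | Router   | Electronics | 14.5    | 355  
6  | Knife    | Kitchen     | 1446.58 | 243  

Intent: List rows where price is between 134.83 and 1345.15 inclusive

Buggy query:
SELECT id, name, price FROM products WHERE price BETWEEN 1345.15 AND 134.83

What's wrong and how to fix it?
Bug: BETWEEN expects the lower bound first; with 1345.15 AND 134.83 the range is empty

Fix: Write BETWEEN 134.83 AND 1345.15

Corrected query:
SELECT id, name, price FROM products WHERE price BETWEEN 134.83 AND 1345.15

Result:
id | name    | price  
---+---------+--------
2  | Bowl    | 278.24 
3  | Monitor | 1266.06
4  | Trowel  | 339.75 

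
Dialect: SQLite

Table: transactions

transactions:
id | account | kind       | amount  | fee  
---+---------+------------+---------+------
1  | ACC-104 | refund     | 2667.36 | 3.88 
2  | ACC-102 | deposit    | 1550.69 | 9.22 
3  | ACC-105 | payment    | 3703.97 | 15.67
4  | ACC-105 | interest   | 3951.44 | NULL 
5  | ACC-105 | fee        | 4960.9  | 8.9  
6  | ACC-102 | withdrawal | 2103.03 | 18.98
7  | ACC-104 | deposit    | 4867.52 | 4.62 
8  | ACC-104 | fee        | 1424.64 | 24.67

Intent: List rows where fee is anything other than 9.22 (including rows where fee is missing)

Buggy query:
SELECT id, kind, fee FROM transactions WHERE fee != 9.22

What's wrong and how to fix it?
Bug: Inequality against NULL is unknown, not true; rows with NULL are dropped

Fix: Add an explicit OR fee IS NULL to include the missing-value rows

Corrected query:
SELECT id, kind, fee FROM transactions WHERE fee != 9.22 OR fee IS NULL

Result:
id | kind       | fee  
---+------------+------
1  | refund     | 3.88 
3  | payment    | 15.67
4  | interest   | NULL 
5  | fee        | 8.9  
6  | withdrawal | 18.98
7  | deposit    | 4.62 
8  | fee        | 24.67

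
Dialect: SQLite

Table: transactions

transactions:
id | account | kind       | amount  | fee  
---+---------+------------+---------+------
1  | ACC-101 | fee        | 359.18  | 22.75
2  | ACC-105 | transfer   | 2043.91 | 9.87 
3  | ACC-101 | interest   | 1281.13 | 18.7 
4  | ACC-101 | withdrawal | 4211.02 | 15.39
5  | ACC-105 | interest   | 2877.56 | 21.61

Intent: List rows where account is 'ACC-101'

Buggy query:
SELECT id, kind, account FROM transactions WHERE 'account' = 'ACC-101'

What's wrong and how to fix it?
Bug: 'account' in single quotes is a string literal, not the column; the comparison is literal-vs-literal and never true

Fix: Remove the quotes around the column name (or use double quotes for an identifier)

Corrected query:
SELECT id, kind, account FROM transactions WHERE account = 'ACC-101'

Result:
id | kind       | account
---+------------+--------
1  | fee        | ACC-101
3  | interest   | ACC-101
4  | withdrawal | ACC-101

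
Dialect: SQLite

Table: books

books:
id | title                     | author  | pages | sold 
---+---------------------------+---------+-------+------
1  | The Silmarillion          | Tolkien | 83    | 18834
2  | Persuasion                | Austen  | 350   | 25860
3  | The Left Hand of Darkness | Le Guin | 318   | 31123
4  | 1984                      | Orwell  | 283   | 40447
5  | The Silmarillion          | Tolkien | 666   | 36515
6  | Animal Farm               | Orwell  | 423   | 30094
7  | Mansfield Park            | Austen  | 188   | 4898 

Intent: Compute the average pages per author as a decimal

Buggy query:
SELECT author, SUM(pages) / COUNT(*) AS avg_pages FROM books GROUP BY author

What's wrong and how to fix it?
Bug: Both operands are integers, so '/' performs integer division and truncates

Fix: Cast one side to REAL so the division keeps the fractional part

Corrected query:
SELECT author, SUM(pages) * 1.0 / COUNT(*) AS avg_pages FROM books GROUP BY author

Result:
author  | avg_pages
--------+----------
Austen  | 269      
Le Guin | 318      
Orwell  | 353      
Tolkien | 374.5    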